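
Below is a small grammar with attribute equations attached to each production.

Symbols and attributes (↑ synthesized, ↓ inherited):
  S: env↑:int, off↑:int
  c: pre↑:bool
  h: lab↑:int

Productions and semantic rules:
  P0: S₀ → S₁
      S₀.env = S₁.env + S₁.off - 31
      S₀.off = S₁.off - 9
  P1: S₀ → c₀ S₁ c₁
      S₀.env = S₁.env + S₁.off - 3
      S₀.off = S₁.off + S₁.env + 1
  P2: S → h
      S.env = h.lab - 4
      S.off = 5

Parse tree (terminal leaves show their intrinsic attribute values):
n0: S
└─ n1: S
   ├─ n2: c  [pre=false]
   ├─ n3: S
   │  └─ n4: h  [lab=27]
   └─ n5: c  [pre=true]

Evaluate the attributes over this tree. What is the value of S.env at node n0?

23

1. n2.pre = false  [terminal]
2. n4.lab = 27  [terminal]
3. n3.env = 23  [h.lab - 4]
4. n3.off = 5  [5]
5. n5.pre = true  [terminal]
6. n1.env = 25  [S₁.env + S₁.off - 3]
7. n1.off = 29  [S₁.off + S₁.env + 1]
8. n0.env = 23  [S₁.env + S₁.off - 31]
9. n0.off = 20  [S₁.off - 9]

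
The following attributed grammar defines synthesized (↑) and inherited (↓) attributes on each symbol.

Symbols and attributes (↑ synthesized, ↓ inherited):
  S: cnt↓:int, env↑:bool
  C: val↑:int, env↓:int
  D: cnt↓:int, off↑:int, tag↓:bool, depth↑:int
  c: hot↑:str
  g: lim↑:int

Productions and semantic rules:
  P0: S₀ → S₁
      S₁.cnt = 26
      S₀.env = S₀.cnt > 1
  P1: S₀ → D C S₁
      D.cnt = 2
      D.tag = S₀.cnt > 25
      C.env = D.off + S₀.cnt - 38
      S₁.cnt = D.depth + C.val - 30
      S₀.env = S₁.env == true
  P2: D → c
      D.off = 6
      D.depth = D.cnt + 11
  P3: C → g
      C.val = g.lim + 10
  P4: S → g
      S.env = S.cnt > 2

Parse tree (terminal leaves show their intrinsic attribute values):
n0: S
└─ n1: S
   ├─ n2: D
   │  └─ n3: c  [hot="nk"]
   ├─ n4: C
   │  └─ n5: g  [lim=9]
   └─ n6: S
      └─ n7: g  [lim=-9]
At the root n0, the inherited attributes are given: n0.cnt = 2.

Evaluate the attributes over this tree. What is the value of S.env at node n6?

false

1. n0.cnt = 2  [given at root]
2. n1.cnt = 26  [26]
3. n2.cnt = 2  [2]
4. n2.tag = true  [S₀.cnt > 25]
5. n3.hot = "nk"  [terminal]
6. n2.off = 6  [6]
7. n2.depth = 13  [D.cnt + 11]
8. n4.env = -6  [D.off + S₀.cnt - 38]
9. n5.lim = 9  [terminal]
10. n4.val = 19  [g.lim + 10]
11. n6.cnt = 2  [D.depth + C.val - 30]
12. n7.lim = -9  [terminal]
13. n6.env = false  [S.cnt > 2]
14. n1.env = false  [S₁.env == true]
15. n0.env = true  [S₀.cnt > 1]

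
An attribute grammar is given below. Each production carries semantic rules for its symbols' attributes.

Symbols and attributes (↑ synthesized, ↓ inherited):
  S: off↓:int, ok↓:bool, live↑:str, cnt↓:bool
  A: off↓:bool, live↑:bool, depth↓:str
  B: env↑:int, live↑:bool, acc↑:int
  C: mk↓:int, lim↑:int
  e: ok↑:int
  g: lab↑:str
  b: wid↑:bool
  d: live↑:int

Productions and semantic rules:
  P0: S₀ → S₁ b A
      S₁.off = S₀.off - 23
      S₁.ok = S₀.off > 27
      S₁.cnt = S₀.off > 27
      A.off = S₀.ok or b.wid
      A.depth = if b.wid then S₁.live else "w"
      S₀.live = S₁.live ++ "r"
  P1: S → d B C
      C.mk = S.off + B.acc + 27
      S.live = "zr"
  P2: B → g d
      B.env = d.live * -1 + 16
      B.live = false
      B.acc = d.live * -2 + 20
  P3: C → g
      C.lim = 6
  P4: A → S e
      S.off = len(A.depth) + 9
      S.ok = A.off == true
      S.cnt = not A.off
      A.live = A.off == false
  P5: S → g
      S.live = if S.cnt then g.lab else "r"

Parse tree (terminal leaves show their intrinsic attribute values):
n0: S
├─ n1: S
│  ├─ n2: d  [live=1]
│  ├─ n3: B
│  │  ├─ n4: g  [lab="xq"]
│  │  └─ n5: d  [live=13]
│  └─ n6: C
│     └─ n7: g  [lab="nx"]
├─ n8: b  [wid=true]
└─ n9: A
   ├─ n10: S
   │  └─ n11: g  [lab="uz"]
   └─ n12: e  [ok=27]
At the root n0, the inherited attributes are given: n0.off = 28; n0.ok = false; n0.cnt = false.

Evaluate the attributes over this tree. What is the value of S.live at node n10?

1. n0.off = 28  [given at root]
2. n0.ok = false  [given at root]
3. n0.cnt = false  [given at root]
4. n1.off = 5  [S₀.off - 23]
5. n1.ok = true  [S₀.off > 27]
6. n1.cnt = true  [S₀.off > 27]
7. n2.live = 1  [terminal]
8. n4.lab = "xq"  [terminal]
9. n5.live = 13  [terminal]
10. n3.env = 3  [d.live * -1 + 16]
11. n3.live = false  [false]
12. n3.acc = -6  [d.live * -2 + 20]
13. n6.mk = 26  [S.off + B.acc + 27]
14. n7.lab = "nx"  [terminal]
15. n6.lim = 6  [6]
16. n1.live = "zr"  ["zr"]
17. n8.wid = true  [terminal]
18. n9.off = true  [S₀.ok or b.wid]
19. n9.depth = "zr"  [if b.wid then S₁.live else "w"]
20. n10.off = 11  [len(A.depth) + 9]
21. n10.ok = true  [A.off == true]
22. n10.cnt = false  [not A.off]
23. n11.lab = "uz"  [terminal]
24. n10.live = "r"  [if S.cnt then g.lab else "r"]
25. n12.ok = 27  [terminal]
26. n9.live = false  [A.off == false]
27. n0.live = "zrr"  [S₁.live ++ "r"]

"r"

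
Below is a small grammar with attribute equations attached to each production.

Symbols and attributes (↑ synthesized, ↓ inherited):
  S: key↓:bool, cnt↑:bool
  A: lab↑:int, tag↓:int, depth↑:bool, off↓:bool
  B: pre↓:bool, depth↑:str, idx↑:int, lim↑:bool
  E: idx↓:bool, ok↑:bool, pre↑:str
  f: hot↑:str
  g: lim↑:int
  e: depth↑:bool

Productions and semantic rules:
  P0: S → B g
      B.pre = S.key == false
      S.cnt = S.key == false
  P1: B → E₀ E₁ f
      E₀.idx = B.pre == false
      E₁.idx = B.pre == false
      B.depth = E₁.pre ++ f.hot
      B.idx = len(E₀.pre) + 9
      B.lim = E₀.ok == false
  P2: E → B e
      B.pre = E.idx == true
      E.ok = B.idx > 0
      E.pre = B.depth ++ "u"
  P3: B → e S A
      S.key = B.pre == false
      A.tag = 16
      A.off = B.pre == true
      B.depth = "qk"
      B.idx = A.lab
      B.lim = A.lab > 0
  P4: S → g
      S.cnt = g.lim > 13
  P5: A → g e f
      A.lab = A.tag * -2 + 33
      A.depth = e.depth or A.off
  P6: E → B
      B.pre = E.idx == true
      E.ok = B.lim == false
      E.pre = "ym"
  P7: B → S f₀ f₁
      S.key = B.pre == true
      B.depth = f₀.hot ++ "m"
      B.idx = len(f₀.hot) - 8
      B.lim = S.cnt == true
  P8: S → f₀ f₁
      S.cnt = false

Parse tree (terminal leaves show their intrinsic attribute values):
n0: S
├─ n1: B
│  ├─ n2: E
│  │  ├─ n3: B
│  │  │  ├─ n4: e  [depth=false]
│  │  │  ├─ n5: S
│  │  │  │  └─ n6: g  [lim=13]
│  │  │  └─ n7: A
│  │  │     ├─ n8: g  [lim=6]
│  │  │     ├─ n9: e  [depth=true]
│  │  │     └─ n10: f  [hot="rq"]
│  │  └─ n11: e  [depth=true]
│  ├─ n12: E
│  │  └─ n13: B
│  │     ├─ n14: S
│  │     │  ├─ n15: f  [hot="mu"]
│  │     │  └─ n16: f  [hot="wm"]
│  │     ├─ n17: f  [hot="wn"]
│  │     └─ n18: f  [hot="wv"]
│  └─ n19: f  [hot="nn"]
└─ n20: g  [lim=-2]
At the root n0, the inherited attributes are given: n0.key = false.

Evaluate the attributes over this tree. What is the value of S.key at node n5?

1. n0.key = false  [given at root]
2. n1.pre = true  [S.key == false]
3. n2.idx = false  [B.pre == false]
4. n3.pre = false  [E.idx == true]
5. n4.depth = false  [terminal]
6. n5.key = true  [B.pre == false]
7. n6.lim = 13  [terminal]
8. n5.cnt = false  [g.lim > 13]
9. n7.tag = 16  [16]
10. n7.off = false  [B.pre == true]
11. n8.lim = 6  [terminal]
12. n9.depth = true  [terminal]
13. n10.hot = "rq"  [terminal]
14. n7.lab = 1  [A.tag * -2 + 33]
15. n7.depth = true  [e.depth or A.off]
16. n3.depth = "qk"  ["qk"]
17. n3.idx = 1  [A.lab]
18. n3.lim = true  [A.lab > 0]
19. n11.depth = true  [terminal]
20. n2.ok = true  [B.idx > 0]
21. n2.pre = "qku"  [B.depth ++ "u"]
22. n12.idx = false  [B.pre == false]
23. n13.pre = false  [E.idx == true]
24. n14.key = false  [B.pre == true]
25. n15.hot = "mu"  [terminal]
26. n16.hot = "wm"  [terminal]
27. n14.cnt = false  [false]
28. n17.hot = "wn"  [terminal]
29. n18.hot = "wv"  [terminal]
30. n13.depth = "wnm"  [f₀.hot ++ "m"]
31. n13.idx = -6  [len(f₀.hot) - 8]
32. n13.lim = false  [S.cnt == true]
33. n12.ok = true  [B.lim == false]
34. n12.pre = "ym"  ["ym"]
35. n19.hot = "nn"  [terminal]
36. n1.depth = "ymnn"  [E₁.pre ++ f.hot]
37. n1.idx = 12  [len(E₀.pre) + 9]
38. n1.lim = false  [E₀.ok == false]
39. n20.lim = -2  [terminal]
40. n0.cnt = true  [S.key == false]

true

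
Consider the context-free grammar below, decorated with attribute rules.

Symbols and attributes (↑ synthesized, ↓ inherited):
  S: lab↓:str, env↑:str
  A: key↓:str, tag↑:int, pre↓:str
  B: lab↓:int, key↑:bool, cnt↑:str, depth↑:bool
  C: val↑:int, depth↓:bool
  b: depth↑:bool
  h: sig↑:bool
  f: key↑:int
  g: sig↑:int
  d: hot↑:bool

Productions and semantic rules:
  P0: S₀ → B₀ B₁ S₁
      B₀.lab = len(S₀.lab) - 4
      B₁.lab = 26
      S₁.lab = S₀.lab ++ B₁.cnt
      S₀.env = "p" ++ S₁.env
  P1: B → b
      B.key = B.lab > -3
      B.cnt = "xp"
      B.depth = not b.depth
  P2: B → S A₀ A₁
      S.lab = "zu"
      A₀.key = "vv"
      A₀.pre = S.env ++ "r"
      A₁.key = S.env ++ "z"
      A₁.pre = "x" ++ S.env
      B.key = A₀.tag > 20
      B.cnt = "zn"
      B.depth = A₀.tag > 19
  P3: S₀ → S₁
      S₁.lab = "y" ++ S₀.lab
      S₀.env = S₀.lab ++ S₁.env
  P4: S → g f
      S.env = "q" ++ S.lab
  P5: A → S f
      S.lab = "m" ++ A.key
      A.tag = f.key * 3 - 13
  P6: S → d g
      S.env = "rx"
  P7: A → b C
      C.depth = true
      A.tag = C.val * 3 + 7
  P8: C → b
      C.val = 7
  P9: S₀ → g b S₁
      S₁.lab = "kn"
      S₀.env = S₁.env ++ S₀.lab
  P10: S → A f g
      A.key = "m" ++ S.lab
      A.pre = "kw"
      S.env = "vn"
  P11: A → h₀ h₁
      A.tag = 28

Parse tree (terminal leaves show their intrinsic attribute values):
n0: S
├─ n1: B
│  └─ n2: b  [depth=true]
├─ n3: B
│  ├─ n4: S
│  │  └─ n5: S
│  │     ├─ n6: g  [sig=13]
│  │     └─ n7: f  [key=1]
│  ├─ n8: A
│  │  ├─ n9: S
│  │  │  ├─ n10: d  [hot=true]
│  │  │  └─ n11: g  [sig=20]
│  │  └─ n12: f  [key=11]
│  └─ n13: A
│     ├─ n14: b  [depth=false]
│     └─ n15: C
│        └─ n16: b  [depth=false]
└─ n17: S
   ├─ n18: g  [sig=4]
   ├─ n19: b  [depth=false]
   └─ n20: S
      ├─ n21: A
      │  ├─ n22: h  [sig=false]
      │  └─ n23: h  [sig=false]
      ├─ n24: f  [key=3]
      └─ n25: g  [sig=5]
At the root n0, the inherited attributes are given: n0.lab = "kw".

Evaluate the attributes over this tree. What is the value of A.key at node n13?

1. n0.lab = "kw"  [given at root]
2. n1.lab = -2  [len(S₀.lab) - 4]
3. n2.depth = true  [terminal]
4. n1.key = true  [B.lab > -3]
5. n1.cnt = "xp"  ["xp"]
6. n1.depth = false  [not b.depth]
7. n3.lab = 26  [26]
8. n4.lab = "zu"  ["zu"]
9. n5.lab = "yzu"  ["y" ++ S₀.lab]
10. n6.sig = 13  [terminal]
11. n7.key = 1  [terminal]
12. n5.env = "qyzu"  ["q" ++ S.lab]
13. n4.env = "zuqyzu"  [S₀.lab ++ S₁.env]
14. n8.key = "vv"  ["vv"]
15. n8.pre = "zuqyzur"  [S.env ++ "r"]
16. n9.lab = "mvv"  ["m" ++ A.key]
17. n10.hot = true  [terminal]
18. n11.sig = 20  [terminal]
19. n9.env = "rx"  ["rx"]
20. n12.key = 11  [terminal]
21. n8.tag = 20  [f.key * 3 - 13]
22. n13.key = "zuqyzuz"  [S.env ++ "z"]
23. n13.pre = "xzuqyzu"  ["x" ++ S.env]
24. n14.depth = false  [terminal]
25. n15.depth = true  [true]
26. n16.depth = false  [terminal]
27. n15.val = 7  [7]
28. n13.tag = 28  [C.val * 3 + 7]
29. n3.key = false  [A₀.tag > 20]
30. n3.cnt = "zn"  ["zn"]
31. n3.depth = true  [A₀.tag > 19]
32. n17.lab = "kwzn"  [S₀.lab ++ B₁.cnt]
33. n18.sig = 4  [terminal]
34. n19.depth = false  [terminal]
35. n20.lab = "kn"  ["kn"]
36. n21.key = "mkn"  ["m" ++ S.lab]
37. n21.pre = "kw"  ["kw"]
38. n22.sig = false  [terminal]
39. n23.sig = false  [terminal]
40. n21.tag = 28  [28]
41. n24.key = 3  [terminal]
42. n25.sig = 5  [terminal]
43. n20.env = "vn"  ["vn"]
44. n17.env = "vnkwzn"  [S₁.env ++ S₀.lab]
45. n0.env = "pvnkwzn"  ["p" ++ S₁.env]

"zuqyzuz"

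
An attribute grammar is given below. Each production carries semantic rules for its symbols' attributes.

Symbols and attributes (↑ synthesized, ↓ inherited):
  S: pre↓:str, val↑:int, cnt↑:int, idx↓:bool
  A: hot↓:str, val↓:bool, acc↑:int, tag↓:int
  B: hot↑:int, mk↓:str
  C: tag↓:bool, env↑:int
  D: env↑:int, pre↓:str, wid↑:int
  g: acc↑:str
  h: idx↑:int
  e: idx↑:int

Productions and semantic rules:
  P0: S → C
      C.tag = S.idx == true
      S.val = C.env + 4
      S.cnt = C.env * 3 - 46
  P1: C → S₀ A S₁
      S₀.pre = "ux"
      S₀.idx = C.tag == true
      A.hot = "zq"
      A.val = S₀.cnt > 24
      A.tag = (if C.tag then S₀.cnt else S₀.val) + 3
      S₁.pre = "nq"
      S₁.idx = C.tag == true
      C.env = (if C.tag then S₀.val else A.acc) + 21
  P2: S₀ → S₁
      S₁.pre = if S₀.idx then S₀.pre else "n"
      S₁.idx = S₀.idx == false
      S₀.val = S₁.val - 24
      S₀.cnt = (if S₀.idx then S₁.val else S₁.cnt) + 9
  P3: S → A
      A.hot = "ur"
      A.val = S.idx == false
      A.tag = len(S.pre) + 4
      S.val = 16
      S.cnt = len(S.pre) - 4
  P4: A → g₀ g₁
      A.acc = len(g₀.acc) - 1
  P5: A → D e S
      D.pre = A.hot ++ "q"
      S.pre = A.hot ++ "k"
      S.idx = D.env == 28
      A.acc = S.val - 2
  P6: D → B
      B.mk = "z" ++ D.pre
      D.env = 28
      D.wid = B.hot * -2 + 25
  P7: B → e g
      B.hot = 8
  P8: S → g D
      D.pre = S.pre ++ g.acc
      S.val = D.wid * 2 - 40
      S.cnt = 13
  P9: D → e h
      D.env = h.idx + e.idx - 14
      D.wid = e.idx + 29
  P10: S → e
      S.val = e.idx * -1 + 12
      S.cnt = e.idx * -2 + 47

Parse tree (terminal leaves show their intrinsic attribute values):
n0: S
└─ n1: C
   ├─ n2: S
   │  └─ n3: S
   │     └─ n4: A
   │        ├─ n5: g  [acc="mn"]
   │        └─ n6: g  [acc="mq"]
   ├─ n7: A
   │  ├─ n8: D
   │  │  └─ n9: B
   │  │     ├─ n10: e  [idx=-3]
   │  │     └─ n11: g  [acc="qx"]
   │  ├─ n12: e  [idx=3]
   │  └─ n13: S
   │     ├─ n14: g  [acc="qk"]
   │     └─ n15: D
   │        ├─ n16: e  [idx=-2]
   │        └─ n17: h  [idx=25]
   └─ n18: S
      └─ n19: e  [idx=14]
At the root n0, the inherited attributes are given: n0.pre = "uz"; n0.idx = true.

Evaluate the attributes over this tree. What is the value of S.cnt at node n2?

25

1. n0.pre = "uz"  [given at root]
2. n0.idx = true  [given at root]
3. n1.tag = true  [S.idx == true]
4. n2.pre = "ux"  ["ux"]
5. n2.idx = true  [C.tag == true]
6. n3.pre = "ux"  [if S₀.idx then S₀.pre else "n"]
7. n3.idx = false  [S₀.idx == false]
8. n4.hot = "ur"  ["ur"]
9. n4.val = true  [S.idx == false]
10. n4.tag = 6  [len(S.pre) + 4]
11. n5.acc = "mn"  [terminal]
12. n6.acc = "mq"  [terminal]
13. n4.acc = 1  [len(g₀.acc) - 1]
14. n3.val = 16  [16]
15. n3.cnt = -2  [len(S.pre) - 4]
16. n2.val = -8  [S₁.val - 24]
17. n2.cnt = 25  [(if S₀.idx then S₁.val else S₁.cnt) + 9]
18. n7.hot = "zq"  ["zq"]
19. n7.val = true  [S₀.cnt > 24]
20. n7.tag = 28  [(if C.tag then S₀.cnt else S₀.val) + 3]
21. n8.pre = "zqq"  [A.hot ++ "q"]
22. n9.mk = "zzqq"  ["z" ++ D.pre]
23. n10.idx = -3  [terminal]
24. n11.acc = "qx"  [terminal]
25. n9.hot = 8  [8]
26. n8.env = 28  [28]
27. n8.wid = 9  [B.hot * -2 + 25]
28. n12.idx = 3  [terminal]
29. n13.pre = "zqk"  [A.hot ++ "k"]
30. n13.idx = true  [D.env == 28]
31. n14.acc = "qk"  [terminal]
32. n15.pre = "zqkqk"  [S.pre ++ g.acc]
33. n16.idx = -2  [terminal]
34. n17.idx = 25  [terminal]
35. n15.env = 9  [h.idx + e.idx - 14]
36. n15.wid = 27  [e.idx + 29]
37. n13.val = 14  [D.wid * 2 - 40]
38. n13.cnt = 13  [13]
39. n7.acc = 12  [S.val - 2]
40. n18.pre = "nq"  ["nq"]
41. n18.idx = true  [C.tag == true]
42. n19.idx = 14  [terminal]
43. n18.val = -2  [e.idx * -1 + 12]
44. n18.cnt = 19  [e.idx * -2 + 47]
45. n1.env = 13  [(if C.tag then S₀.val else A.acc) + 21]
46. n0.val = 17  [C.env + 4]
47. n0.cnt = -7  [C.env * 3 - 46]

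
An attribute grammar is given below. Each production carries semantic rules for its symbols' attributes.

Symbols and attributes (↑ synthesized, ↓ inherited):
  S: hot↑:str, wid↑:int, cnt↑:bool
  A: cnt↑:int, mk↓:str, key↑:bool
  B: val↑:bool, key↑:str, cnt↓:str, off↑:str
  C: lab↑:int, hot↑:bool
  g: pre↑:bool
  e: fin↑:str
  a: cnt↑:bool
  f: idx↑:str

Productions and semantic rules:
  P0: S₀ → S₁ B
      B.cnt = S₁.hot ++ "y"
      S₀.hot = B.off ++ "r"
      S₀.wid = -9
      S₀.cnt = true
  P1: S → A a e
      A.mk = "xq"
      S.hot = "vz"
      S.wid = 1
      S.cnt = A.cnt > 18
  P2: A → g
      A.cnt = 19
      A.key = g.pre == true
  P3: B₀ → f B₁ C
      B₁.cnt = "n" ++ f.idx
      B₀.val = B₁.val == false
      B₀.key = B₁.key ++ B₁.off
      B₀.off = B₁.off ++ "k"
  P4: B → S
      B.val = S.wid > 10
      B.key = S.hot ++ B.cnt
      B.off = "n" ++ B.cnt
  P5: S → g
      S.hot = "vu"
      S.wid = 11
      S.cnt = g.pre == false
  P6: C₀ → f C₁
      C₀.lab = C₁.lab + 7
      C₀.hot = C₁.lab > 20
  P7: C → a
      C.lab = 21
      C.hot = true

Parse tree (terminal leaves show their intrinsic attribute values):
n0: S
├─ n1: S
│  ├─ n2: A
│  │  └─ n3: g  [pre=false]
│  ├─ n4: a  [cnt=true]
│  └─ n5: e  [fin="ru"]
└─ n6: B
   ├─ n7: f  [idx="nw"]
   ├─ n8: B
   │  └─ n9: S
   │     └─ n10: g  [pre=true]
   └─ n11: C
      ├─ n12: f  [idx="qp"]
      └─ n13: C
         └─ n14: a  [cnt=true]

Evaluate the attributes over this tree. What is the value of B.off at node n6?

1. n2.mk = "xq"  ["xq"]
2. n3.pre = false  [terminal]
3. n2.cnt = 19  [19]
4. n2.key = false  [g.pre == true]
5. n4.cnt = true  [terminal]
6. n5.fin = "ru"  [terminal]
7. n1.hot = "vz"  ["vz"]
8. n1.wid = 1  [1]
9. n1.cnt = true  [A.cnt > 18]
10. n6.cnt = "vzy"  [S₁.hot ++ "y"]
11. n7.idx = "nw"  [terminal]
12. n8.cnt = "nnw"  ["n" ++ f.idx]
13. n10.pre = true  [terminal]
14. n9.hot = "vu"  ["vu"]
15. n9.wid = 11  [11]
16. n9.cnt = false  [g.pre == false]
17. n8.val = true  [S.wid > 10]
18. n8.key = "vunnw"  [S.hot ++ B.cnt]
19. n8.off = "nnnw"  ["n" ++ B.cnt]
20. n12.idx = "qp"  [terminal]
21. n14.cnt = true  [terminal]
22. n13.lab = 21  [21]
23. n13.hot = true  [true]
24. n11.lab = 28  [C₁.lab + 7]
25. n11.hot = true  [C₁.lab > 20]
26. n6.val = false  [B₁.val == false]
27. n6.key = "vunnwnnnw"  [B₁.key ++ B₁.off]
28. n6.off = "nnnwk"  [B₁.off ++ "k"]
29. n0.hot = "nnnwkr"  [B.off ++ "r"]
30. n0.wid = -9  [-9]
31. n0.cnt = true  [true]

"nnnwk"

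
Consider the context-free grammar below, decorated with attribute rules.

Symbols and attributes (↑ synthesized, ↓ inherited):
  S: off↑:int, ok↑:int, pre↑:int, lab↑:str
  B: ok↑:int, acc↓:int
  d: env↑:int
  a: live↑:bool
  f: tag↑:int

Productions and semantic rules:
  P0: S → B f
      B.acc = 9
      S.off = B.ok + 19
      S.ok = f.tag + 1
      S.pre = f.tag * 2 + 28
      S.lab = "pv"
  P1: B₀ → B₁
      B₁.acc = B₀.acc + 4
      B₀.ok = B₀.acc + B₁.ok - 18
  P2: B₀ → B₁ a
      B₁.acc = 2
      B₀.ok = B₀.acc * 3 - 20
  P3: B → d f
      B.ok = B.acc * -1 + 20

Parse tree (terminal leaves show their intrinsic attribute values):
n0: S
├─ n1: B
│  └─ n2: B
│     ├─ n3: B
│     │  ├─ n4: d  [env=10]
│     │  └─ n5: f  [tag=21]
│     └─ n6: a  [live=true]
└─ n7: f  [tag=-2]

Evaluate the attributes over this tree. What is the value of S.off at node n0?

29

1. n1.acc = 9  [9]
2. n2.acc = 13  [B₀.acc + 4]
3. n3.acc = 2  [2]
4. n4.env = 10  [terminal]
5. n5.tag = 21  [terminal]
6. n3.ok = 18  [B.acc * -1 + 20]
7. n6.live = true  [terminal]
8. n2.ok = 19  [B₀.acc * 3 - 20]
9. n1.ok = 10  [B₀.acc + B₁.ok - 18]
10. n7.tag = -2  [terminal]
11. n0.off = 29  [B.ok + 19]
12. n0.ok = -1  [f.tag + 1]
13. n0.pre = 24  [f.tag * 2 + 28]
14. n0.lab = "pv"  ["pv"]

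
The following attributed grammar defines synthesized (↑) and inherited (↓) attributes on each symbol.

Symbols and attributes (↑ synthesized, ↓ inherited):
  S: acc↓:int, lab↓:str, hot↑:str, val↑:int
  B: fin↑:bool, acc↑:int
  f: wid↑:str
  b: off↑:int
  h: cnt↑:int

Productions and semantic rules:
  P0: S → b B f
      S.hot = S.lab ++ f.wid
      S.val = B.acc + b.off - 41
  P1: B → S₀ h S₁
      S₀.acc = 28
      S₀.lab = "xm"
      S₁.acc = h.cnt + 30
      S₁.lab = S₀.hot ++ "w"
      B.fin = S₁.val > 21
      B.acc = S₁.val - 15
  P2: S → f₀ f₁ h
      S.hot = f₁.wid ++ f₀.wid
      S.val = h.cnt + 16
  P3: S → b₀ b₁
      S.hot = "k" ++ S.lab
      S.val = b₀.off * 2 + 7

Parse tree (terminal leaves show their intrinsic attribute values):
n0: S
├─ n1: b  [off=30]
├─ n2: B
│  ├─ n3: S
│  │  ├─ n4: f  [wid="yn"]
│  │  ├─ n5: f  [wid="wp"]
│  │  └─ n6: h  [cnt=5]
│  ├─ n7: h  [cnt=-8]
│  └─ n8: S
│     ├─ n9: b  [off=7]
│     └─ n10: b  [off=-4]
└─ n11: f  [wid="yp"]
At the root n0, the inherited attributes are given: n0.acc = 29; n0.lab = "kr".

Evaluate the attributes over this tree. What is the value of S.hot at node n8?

"kwpynw"

1. n0.acc = 29  [given at root]
2. n0.lab = "kr"  [given at root]
3. n1.off = 30  [terminal]
4. n3.acc = 28  [28]
5. n3.lab = "xm"  ["xm"]
6. n4.wid = "yn"  [terminal]
7. n5.wid = "wp"  [terminal]
8. n6.cnt = 5  [terminal]
9. n3.hot = "wpyn"  [f₁.wid ++ f₀.wid]
10. n3.val = 21  [h.cnt + 16]
11. n7.cnt = -8  [terminal]
12. n8.acc = 22  [h.cnt + 30]
13. n8.lab = "wpynw"  [S₀.hot ++ "w"]
14. n9.off = 7  [terminal]
15. n10.off = -4  [terminal]
16. n8.hot = "kwpynw"  ["k" ++ S.lab]
17. n8.val = 21  [b₀.off * 2 + 7]
18. n2.fin = false  [S₁.val > 21]
19. n2.acc = 6  [S₁.val - 15]
20. n11.wid = "yp"  [terminal]
21. n0.hot = "kryp"  [S.lab ++ f.wid]
22. n0.val = -5  [B.acc + b.off - 41]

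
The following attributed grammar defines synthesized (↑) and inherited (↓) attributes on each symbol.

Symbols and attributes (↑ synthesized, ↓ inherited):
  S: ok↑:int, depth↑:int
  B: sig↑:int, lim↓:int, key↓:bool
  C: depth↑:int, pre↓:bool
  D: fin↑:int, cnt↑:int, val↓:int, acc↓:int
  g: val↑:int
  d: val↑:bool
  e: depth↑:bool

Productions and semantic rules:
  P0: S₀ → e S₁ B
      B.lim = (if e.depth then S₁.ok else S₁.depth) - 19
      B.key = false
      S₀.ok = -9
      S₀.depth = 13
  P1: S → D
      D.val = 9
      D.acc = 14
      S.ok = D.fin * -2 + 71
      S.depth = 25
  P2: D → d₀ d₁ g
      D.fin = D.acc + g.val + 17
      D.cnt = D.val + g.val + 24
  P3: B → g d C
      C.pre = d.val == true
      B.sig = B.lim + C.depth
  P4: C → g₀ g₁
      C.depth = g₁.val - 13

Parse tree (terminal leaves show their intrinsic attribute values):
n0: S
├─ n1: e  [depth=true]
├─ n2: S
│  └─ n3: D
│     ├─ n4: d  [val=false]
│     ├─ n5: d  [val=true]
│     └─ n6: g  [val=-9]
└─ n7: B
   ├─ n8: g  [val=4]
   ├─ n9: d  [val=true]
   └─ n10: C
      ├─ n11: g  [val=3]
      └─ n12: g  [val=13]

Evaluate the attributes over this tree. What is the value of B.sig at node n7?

1. n1.depth = true  [terminal]
2. n3.val = 9  [9]
3. n3.acc = 14  [14]
4. n4.val = false  [terminal]
5. n5.val = true  [terminal]
6. n6.val = -9  [terminal]
7. n3.fin = 22  [D.acc + g.val + 17]
8. n3.cnt = 24  [D.val + g.val + 24]
9. n2.ok = 27  [D.fin * -2 + 71]
10. n2.depth = 25  [25]
11. n7.lim = 8  [(if e.depth then S₁.ok else S₁.depth) - 19]
12. n7.key = false  [false]
13. n8.val = 4  [terminal]
14. n9.val = true  [terminal]
15. n10.pre = true  [d.val == true]
16. n11.val = 3  [terminal]
17. n12.val = 13  [terminal]
18. n10.depth = 0  [g₁.val - 13]
19. n7.sig = 8  [B.lim + C.depth]
20. n0.ok = -9  [-9]
21. n0.depth = 13  [13]

8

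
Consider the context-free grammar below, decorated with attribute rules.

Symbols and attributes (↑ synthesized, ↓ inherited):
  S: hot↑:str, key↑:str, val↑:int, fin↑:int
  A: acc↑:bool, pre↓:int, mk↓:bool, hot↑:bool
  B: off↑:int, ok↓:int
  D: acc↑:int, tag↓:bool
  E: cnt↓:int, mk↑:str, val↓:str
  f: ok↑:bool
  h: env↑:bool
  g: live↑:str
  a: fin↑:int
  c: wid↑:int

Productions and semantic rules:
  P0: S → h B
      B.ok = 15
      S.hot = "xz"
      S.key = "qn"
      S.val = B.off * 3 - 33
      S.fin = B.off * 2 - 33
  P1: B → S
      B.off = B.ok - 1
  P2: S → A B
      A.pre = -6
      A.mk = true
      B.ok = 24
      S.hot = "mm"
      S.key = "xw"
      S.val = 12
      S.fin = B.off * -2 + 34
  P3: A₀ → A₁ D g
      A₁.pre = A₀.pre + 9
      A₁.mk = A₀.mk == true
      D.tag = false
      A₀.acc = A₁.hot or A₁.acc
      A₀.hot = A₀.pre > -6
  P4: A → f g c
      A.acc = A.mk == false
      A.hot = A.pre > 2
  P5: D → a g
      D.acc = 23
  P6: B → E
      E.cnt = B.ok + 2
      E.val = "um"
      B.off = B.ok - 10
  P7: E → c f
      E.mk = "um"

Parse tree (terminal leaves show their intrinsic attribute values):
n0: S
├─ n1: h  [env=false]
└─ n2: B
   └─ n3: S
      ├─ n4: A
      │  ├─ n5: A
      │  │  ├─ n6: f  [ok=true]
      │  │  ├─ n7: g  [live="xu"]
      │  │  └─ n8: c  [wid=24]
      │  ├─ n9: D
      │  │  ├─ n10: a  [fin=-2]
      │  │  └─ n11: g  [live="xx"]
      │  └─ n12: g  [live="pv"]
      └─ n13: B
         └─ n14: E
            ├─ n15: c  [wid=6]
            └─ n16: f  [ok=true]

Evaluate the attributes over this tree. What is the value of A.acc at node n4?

1. n1.env = false  [terminal]
2. n2.ok = 15  [15]
3. n4.pre = -6  [-6]
4. n4.mk = true  [true]
5. n5.pre = 3  [A₀.pre + 9]
6. n5.mk = true  [A₀.mk == true]
7. n6.ok = true  [terminal]
8. n7.live = "xu"  [terminal]
9. n8.wid = 24  [terminal]
10. n5.acc = false  [A.mk == false]
11. n5.hot = true  [A.pre > 2]
12. n9.tag = false  [false]
13. n10.fin = -2  [terminal]
14. n11.live = "xx"  [terminal]
15. n9.acc = 23  [23]
16. n12.live = "pv"  [terminal]
17. n4.acc = true  [A₁.hot or A₁.acc]
18. n4.hot = false  [A₀.pre > -6]
19. n13.ok = 24  [24]
20. n14.cnt = 26  [B.ok + 2]
21. n14.val = "um"  ["um"]
22. n15.wid = 6  [terminal]
23. n16.ok = true  [terminal]
24. n14.mk = "um"  ["um"]
25. n13.off = 14  [B.ok - 10]
26. n3.hot = "mm"  ["mm"]
27. n3.key = "xw"  ["xw"]
28. n3.val = 12  [12]
29. n3.fin = 6  [B.off * -2 + 34]
30. n2.off = 14  [B.ok - 1]
31. n0.hot = "xz"  ["xz"]
32. n0.key = "qn"  ["qn"]
33. n0.val = 9  [B.off * 3 - 33]
34. n0.fin = -5  [B.off * 2 - 33]

true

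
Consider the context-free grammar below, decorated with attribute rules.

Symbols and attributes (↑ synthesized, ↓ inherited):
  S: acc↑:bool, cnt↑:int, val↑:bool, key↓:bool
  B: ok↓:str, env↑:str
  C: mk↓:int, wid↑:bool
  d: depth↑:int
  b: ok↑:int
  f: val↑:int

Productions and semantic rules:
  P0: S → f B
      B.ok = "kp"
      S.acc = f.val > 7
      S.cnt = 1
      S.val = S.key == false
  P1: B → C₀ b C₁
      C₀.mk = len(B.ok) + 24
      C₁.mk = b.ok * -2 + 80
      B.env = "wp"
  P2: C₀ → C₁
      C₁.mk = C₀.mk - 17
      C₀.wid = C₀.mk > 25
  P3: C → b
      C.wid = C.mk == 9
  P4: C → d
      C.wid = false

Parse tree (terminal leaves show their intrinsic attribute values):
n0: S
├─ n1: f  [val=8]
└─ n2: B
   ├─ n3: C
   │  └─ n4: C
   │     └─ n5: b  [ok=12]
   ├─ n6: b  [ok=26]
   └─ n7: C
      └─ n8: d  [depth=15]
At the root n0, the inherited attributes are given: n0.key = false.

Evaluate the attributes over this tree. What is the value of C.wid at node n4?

1. n0.key = false  [given at root]
2. n1.val = 8  [terminal]
3. n2.ok = "kp"  ["kp"]
4. n3.mk = 26  [len(B.ok) + 24]
5. n4.mk = 9  [C₀.mk - 17]
6. n5.ok = 12  [terminal]
7. n4.wid = true  [C.mk == 9]
8. n3.wid = true  [C₀.mk > 25]
9. n6.ok = 26  [terminal]
10. n7.mk = 28  [b.ok * -2 + 80]
11. n8.depth = 15  [terminal]
12. n7.wid = false  [false]
13. n2.env = "wp"  ["wp"]
14. n0.acc = true  [f.val > 7]
15. n0.cnt = 1  [1]
16. n0.val = true  [S.key == false]

true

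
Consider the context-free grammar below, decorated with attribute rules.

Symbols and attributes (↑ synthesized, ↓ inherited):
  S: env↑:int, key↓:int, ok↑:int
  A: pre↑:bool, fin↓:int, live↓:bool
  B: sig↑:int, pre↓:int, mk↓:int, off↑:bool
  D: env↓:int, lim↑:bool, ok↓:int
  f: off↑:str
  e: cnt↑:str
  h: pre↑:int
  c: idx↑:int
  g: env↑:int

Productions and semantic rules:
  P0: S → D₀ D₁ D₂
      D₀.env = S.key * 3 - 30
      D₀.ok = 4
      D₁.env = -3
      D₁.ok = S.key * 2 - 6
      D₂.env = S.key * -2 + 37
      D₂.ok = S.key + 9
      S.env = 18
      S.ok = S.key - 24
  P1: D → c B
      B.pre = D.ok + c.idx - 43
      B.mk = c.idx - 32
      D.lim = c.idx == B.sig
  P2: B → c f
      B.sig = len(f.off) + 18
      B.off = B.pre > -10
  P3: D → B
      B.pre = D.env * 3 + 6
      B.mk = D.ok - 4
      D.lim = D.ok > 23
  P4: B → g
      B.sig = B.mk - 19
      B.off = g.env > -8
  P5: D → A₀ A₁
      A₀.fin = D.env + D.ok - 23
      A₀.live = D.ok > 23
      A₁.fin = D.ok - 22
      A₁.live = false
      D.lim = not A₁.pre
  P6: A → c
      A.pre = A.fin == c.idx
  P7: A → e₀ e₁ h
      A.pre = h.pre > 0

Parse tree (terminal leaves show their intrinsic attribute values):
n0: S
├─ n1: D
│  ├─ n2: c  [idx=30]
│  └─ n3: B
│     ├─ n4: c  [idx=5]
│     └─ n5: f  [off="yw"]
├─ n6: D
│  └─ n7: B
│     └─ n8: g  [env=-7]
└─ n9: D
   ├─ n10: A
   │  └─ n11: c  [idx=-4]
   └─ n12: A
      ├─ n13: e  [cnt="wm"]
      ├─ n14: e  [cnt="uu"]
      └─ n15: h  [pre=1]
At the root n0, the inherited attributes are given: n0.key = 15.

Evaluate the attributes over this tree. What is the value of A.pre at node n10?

false

1. n0.key = 15  [given at root]
2. n1.env = 15  [S.key * 3 - 30]
3. n1.ok = 4  [4]
4. n2.idx = 30  [terminal]
5. n3.pre = -9  [D.ok + c.idx - 43]
6. n3.mk = -2  [c.idx - 32]
7. n4.idx = 5  [terminal]
8. n5.off = "yw"  [terminal]
9. n3.sig = 20  [len(f.off) + 18]
10. n3.off = true  [B.pre > -10]
11. n1.lim = false  [c.idx == B.sig]
12. n6.env = -3  [-3]
13. n6.ok = 24  [S.key * 2 - 6]
14. n7.pre = -3  [D.env * 3 + 6]
15. n7.mk = 20  [D.ok - 4]
16. n8.env = -7  [terminal]
17. n7.sig = 1  [B.mk - 19]
18. n7.off = true  [g.env > -8]
19. n6.lim = true  [D.ok > 23]
20. n9.env = 7  [S.key * -2 + 37]
21. n9.ok = 24  [S.key + 9]
22. n10.fin = 8  [D.env + D.ok - 23]
23. n10.live = true  [D.ok > 23]
24. n11.idx = -4  [terminal]
25. n10.pre = false  [A.fin == c.idx]
26. n12.fin = 2  [D.ok - 22]
27. n12.live = false  [false]
28. n13.cnt = "wm"  [terminal]
29. n14.cnt = "uu"  [terminal]
30. n15.pre = 1  [terminal]
31. n12.pre = true  [h.pre > 0]
32. n9.lim = false  [not A₁.pre]
33. n0.env = 18  [18]
34. n0.ok = -9  [S.key - 24]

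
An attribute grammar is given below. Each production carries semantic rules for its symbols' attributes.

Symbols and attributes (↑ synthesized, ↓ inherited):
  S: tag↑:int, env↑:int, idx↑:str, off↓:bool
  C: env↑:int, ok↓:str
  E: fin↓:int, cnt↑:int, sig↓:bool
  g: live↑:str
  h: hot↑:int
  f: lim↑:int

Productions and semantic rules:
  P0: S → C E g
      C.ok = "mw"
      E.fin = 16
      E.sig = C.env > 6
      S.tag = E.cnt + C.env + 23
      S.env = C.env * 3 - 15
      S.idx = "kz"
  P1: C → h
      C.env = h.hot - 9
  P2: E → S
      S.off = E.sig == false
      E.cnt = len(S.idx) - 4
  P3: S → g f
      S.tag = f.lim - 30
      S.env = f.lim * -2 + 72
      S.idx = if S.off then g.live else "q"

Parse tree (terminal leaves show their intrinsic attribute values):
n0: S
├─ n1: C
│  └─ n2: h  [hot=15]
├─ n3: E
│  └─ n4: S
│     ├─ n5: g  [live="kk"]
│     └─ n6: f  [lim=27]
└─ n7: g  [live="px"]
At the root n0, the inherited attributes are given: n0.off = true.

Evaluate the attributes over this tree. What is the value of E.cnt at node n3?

1. n0.off = true  [given at root]
2. n1.ok = "mw"  ["mw"]
3. n2.hot = 15  [terminal]
4. n1.env = 6  [h.hot - 9]
5. n3.fin = 16  [16]
6. n3.sig = false  [C.env > 6]
7. n4.off = true  [E.sig == false]
8. n5.live = "kk"  [terminal]
9. n6.lim = 27  [terminal]
10. n4.tag = -3  [f.lim - 30]
11. n4.env = 18  [f.lim * -2 + 72]
12. n4.idx = "kk"  [if S.off then g.live else "q"]
13. n3.cnt = -2  [len(S.idx) - 4]
14. n7.live = "px"  [terminal]
15. n0.tag = 27  [E.cnt + C.env + 23]
16. n0.env = 3  [C.env * 3 - 15]
17. n0.idx = "kz"  ["kz"]

-2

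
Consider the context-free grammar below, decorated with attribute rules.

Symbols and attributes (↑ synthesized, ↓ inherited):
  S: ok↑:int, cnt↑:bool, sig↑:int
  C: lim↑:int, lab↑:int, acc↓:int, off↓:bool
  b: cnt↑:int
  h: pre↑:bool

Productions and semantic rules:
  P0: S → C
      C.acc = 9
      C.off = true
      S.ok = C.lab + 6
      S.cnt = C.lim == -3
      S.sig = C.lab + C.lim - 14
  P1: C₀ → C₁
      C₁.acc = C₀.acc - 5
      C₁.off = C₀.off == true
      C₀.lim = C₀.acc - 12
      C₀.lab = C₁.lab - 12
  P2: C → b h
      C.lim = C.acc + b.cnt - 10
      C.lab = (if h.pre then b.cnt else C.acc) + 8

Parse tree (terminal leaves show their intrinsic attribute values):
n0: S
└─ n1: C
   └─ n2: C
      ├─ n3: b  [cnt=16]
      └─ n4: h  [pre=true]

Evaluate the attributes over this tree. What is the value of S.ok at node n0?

18

1. n1.acc = 9  [9]
2. n1.off = true  [true]
3. n2.acc = 4  [C₀.acc - 5]
4. n2.off = true  [C₀.off == true]
5. n3.cnt = 16  [terminal]
6. n4.pre = true  [terminal]
7. n2.lim = 10  [C.acc + b.cnt - 10]
8. n2.lab = 24  [(if h.pre then b.cnt else C.acc) + 8]
9. n1.lim = -3  [C₀.acc - 12]
10. n1.lab = 12  [C₁.lab - 12]
11. n0.ok = 18  [C.lab + 6]
12. n0.cnt = true  [C.lim == -3]
13. n0.sig = -5  [C.lab + C.lim - 14]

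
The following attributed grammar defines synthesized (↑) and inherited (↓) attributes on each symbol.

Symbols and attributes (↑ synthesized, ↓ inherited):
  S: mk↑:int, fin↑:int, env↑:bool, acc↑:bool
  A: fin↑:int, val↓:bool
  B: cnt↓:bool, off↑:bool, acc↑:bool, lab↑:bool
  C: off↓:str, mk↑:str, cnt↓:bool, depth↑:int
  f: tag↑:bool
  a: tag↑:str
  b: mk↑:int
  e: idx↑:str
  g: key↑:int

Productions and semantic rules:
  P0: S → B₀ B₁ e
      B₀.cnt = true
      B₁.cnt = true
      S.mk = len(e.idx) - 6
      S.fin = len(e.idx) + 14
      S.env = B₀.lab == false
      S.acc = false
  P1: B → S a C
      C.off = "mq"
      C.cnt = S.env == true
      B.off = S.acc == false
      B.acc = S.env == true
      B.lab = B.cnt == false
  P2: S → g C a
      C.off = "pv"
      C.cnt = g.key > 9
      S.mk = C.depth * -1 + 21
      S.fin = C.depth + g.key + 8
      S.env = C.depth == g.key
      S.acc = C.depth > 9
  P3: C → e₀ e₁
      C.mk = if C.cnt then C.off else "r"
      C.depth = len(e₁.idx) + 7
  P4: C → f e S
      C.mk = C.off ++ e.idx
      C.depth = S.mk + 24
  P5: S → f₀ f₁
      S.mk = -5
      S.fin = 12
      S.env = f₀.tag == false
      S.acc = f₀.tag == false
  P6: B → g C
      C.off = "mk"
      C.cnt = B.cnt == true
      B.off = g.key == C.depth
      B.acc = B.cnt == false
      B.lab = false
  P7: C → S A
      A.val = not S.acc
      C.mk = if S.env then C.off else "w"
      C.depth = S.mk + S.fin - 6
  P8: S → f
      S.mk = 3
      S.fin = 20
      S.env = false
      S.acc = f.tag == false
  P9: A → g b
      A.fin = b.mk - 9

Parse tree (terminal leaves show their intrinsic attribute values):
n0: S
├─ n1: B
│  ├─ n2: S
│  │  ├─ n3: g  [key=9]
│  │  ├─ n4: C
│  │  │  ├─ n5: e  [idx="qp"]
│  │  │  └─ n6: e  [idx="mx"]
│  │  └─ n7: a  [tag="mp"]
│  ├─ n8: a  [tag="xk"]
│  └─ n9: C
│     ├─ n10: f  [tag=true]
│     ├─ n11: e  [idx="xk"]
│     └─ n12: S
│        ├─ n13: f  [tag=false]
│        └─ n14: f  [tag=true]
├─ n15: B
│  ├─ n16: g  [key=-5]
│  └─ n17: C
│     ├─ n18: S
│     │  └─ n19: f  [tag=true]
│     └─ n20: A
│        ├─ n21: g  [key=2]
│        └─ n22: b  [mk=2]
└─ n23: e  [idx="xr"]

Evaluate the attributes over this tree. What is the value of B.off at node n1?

1. n1.cnt = true  [true]
2. n3.key = 9  [terminal]
3. n4.off = "pv"  ["pv"]
4. n4.cnt = false  [g.key > 9]
5. n5.idx = "qp"  [terminal]
6. n6.idx = "mx"  [terminal]
7. n4.mk = "r"  [if C.cnt then C.off else "r"]
8. n4.depth = 9  [len(e₁.idx) + 7]
9. n7.tag = "mp"  [terminal]
10. n2.mk = 12  [C.depth * -1 + 21]
11. n2.fin = 26  [C.depth + g.key + 8]
12. n2.env = true  [C.depth == g.key]
13. n2.acc = false  [C.depth > 9]
14. n8.tag = "xk"  [terminal]
15. n9.off = "mq"  ["mq"]
16. n9.cnt = true  [S.env == true]
17. n10.tag = true  [terminal]
18. n11.idx = "xk"  [terminal]
19. n13.tag = false  [terminal]
20. n14.tag = true  [terminal]
21. n12.mk = -5  [-5]
22. n12.fin = 12  [12]
23. n12.env = true  [f₀.tag == false]
24. n12.acc = true  [f₀.tag == false]
25. n9.mk = "mqxk"  [C.off ++ e.idx]
26. n9.depth = 19  [S.mk + 24]
27. n1.off = true  [S.acc == false]
28. n1.acc = true  [S.env == true]
29. n1.lab = false  [B.cnt == false]
30. n15.cnt = true  [true]
31. n16.key = -5  [terminal]
32. n17.off = "mk"  ["mk"]
33. n17.cnt = true  [B.cnt == true]
34. n19.tag = true  [terminal]
35. n18.mk = 3  [3]
36. n18.fin = 20  [20]
37. n18.env = false  [false]
38. n18.acc = false  [f.tag == false]
39. n20.val = true  [not S.acc]
40. n21.key = 2  [terminal]
41. n22.mk = 2  [terminal]
42. n20.fin = -7  [b.mk - 9]
43. n17.mk = "w"  [if S.env then C.off else "w"]
44. n17.depth = 17  [S.mk + S.fin - 6]
45. n15.off = false  [g.key == C.depth]
46. n15.acc = false  [B.cnt == false]
47. n15.lab = false  [false]
48. n23.idx = "xr"  [terminal]
49. n0.mk = -4  [len(e.idx) - 6]
50. n0.fin = 16  [len(e.idx) + 14]
51. n0.env = true  [B₀.lab == false]
52. n0.acc = false  [false]

true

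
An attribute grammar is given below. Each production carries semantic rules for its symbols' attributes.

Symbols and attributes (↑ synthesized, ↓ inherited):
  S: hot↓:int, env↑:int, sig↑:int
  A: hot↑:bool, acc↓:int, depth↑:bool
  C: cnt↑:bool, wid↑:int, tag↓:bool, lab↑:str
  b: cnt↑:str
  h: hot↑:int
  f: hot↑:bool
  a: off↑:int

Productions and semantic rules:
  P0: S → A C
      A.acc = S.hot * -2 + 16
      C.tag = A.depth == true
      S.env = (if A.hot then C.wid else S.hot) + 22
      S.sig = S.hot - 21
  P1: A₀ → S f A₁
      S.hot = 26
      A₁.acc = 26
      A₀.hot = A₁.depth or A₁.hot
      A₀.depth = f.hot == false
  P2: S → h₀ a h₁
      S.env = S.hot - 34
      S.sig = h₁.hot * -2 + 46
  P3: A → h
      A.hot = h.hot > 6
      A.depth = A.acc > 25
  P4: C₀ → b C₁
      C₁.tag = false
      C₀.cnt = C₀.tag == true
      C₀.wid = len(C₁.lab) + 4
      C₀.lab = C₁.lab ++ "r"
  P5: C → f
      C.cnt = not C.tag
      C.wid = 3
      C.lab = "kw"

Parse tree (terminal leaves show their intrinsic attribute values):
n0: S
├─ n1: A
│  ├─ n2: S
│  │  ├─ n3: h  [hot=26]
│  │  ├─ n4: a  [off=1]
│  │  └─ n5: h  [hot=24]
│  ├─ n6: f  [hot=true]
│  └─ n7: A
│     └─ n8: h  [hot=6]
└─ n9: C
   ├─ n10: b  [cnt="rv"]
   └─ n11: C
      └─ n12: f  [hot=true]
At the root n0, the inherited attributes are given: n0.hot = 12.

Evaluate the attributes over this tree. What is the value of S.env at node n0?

1. n0.hot = 12  [given at root]
2. n1.acc = -8  [S.hot * -2 + 16]
3. n2.hot = 26  [26]
4. n3.hot = 26  [terminal]
5. n4.off = 1  [terminal]
6. n5.hot = 24  [terminal]
7. n2.env = -8  [S.hot - 34]
8. n2.sig = -2  [h₁.hot * -2 + 46]
9. n6.hot = true  [terminal]
10. n7.acc = 26  [26]
11. n8.hot = 6  [terminal]
12. n7.hot = false  [h.hot > 6]
13. n7.depth = true  [A.acc > 25]
14. n1.hot = true  [A₁.depth or A₁.hot]
15. n1.depth = false  [f.hot == false]
16. n9.tag = false  [A.depth == true]
17. n10.cnt = "rv"  [terminal]
18. n11.tag = false  [false]
19. n12.hot = true  [terminal]
20. n11.cnt = true  [not C.tag]
21. n11.wid = 3  [3]
22. n11.lab = "kw"  ["kw"]
23. n9.cnt = false  [C₀.tag == true]
24. n9.wid = 6  [len(C₁.lab) + 4]
25. n9.lab = "kwr"  [C₁.lab ++ "r"]
26. n0.env = 28  [(if A.hot then C.wid else S.hot) + 22]
27. n0.sig = -9  [S.hot - 21]

28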